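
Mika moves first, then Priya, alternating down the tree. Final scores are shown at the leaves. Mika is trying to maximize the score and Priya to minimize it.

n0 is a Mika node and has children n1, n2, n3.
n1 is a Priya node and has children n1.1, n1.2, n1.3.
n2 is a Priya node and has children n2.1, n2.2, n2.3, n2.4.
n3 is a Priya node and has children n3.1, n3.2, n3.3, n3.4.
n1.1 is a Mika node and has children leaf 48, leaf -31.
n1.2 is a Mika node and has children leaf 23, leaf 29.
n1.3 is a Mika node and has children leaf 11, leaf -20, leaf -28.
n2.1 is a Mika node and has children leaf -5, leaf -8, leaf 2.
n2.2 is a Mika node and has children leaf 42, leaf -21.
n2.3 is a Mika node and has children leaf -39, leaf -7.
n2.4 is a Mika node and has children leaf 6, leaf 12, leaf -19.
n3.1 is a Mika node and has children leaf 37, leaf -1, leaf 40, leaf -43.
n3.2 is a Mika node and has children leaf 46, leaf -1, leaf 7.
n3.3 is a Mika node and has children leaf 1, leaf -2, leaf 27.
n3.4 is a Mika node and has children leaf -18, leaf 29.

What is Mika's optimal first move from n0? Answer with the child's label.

n3

n1.1 (Mika): max(48, -31) = 48
n1.2 (Mika): max(23, 29) = 29
n1.3 (Mika): max(11, -20, -28) = 11
n1 (Priya): min(48, 29, 11) = 11
n2.1 (Mika): max(-5, -8, 2) = 2
n2.2 (Mika): max(42, -21) = 42
n2.3 (Mika): max(-39, -7) = -7
n2.4 (Mika): max(6, 12, -19) = 12
n2 (Priya): min(2, 42, -7, 12) = -7
n3.1 (Mika): max(37, -1, 40, -43) = 40
n3.2 (Mika): max(46, -1, 7) = 46
n3.3 (Mika): max(1, -2, 27) = 27
n3.4 (Mika): max(-18, 29) = 29
n3 (Priya): min(40, 46, 27, 29) = 27
n0 (Mika): max(11, -7, 27) = 27
Mika at n0 wants the highest of {n1=11, n2=-7, n3=27}, so chooses n3.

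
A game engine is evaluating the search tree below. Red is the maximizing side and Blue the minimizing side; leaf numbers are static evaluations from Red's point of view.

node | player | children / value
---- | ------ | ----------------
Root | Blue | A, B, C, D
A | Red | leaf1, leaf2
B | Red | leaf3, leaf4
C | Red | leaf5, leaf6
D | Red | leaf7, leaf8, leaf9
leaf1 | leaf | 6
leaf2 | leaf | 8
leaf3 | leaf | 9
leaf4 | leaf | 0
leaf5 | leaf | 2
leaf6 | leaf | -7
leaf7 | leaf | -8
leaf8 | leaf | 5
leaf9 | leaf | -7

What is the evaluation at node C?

C (Red): max(2, -7) = 2

2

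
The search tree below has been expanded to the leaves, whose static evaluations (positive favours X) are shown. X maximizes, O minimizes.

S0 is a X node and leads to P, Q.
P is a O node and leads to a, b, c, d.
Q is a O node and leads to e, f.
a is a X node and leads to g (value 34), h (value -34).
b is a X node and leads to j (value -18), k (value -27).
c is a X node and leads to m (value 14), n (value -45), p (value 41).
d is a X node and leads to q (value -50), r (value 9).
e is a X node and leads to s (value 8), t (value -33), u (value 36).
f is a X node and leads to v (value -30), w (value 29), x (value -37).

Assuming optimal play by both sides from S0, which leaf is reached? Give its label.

w

a (X): max(34, -34) = 34
b (X): max(-18, -27) = -18
c (X): max(14, -45, 41) = 41
d (X): max(-50, 9) = 9
P (O): min(34, -18, 41, 9) = -18
e (X): max(8, -33, 36) = 36
f (X): max(-30, 29, -37) = 29
Q (O): min(36, 29) = 29
S0 (X): max(-18, 29) = 29
At S0, X picks Q (highest: 29).
At Q, O picks f (lowest: 29).
At f, X picks w (highest: 29).
Terminal value 29.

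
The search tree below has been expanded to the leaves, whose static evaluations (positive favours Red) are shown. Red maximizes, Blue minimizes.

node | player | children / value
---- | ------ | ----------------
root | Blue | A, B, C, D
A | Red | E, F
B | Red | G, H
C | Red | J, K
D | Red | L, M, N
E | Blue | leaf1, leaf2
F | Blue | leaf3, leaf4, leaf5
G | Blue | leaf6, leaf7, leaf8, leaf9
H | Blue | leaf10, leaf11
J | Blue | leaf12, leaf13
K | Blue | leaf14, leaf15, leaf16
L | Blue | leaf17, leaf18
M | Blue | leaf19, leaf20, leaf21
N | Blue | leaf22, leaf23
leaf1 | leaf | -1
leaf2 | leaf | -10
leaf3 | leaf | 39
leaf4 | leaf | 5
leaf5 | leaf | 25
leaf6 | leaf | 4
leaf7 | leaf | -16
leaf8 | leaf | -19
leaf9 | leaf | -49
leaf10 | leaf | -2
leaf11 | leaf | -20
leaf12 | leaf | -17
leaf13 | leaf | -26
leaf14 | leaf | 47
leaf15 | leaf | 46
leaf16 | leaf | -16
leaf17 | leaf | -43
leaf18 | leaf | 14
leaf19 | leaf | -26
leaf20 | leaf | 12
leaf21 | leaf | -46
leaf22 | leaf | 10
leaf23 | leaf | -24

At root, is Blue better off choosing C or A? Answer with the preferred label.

J (Blue): min(-17, -26) = -26
K (Blue): min(47, 46, -16) = -16
C (Red): max(-26, -16) = -16
E (Blue): min(-1, -10) = -10
F (Blue): min(39, 5, 25) = 5
A (Red): max(-10, 5) = 5
Blue prefers the lower value; C=-16, A=5. C is better since -16 < 5.

C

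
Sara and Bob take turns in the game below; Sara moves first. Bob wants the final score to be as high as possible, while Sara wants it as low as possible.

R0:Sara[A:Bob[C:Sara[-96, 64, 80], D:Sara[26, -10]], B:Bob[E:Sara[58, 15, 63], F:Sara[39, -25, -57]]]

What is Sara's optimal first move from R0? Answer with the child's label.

C (Sara): min(-96, 64, 80) = -96
D (Sara): min(26, -10) = -10
A (Bob): max(-96, -10) = -10
E (Sara): min(58, 15, 63) = 15
F (Sara): min(39, -25, -57) = -57
B (Bob): max(15, -57) = 15
R0 (Sara): min(-10, 15) = -10
Sara at R0 wants the lowest of {A=-10, B=15}, so chooses A.

A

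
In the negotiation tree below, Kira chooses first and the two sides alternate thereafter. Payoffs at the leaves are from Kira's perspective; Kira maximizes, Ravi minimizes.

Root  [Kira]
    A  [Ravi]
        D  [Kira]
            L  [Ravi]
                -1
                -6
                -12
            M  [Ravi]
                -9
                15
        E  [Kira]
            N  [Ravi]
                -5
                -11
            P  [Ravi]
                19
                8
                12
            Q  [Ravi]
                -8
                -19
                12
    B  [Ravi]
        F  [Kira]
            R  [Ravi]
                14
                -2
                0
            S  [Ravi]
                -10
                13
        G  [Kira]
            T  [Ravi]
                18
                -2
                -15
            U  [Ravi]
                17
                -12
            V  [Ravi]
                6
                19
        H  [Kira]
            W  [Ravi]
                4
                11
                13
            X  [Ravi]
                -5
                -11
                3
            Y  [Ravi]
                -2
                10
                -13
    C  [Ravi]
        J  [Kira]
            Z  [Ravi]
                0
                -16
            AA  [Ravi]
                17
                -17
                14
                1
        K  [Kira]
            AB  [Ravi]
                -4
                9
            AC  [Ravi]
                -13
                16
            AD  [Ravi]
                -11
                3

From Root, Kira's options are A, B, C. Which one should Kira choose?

L (Ravi): min(-1, -6, -12) = -12
M (Ravi): min(-9, 15) = -9
D (Kira): max(-12, -9) = -9
N (Ravi): min(-5, -11) = -11
P (Ravi): min(19, 8, 12) = 8
Q (Ravi): min(-8, -19, 12) = -19
E (Kira): max(-11, 8, -19) = 8
A (Ravi): min(-9, 8) = -9
R (Ravi): min(14, -2, 0) = -2
S (Ravi): min(-10, 13) = -10
F (Kira): max(-2, -10) = -2
T (Ravi): min(18, -2, -15) = -15
U (Ravi): min(17, -12) = -12
V (Ravi): min(6, 19) = 6
G (Kira): max(-15, -12, 6) = 6
W (Ravi): min(4, 11, 13) = 4
X (Ravi): min(-5, -11, 3) = -11
Y (Ravi): min(-2, 10, -13) = -13
H (Kira): max(4, -11, -13) = 4
B (Ravi): min(-2, 6, 4) = -2
Z (Ravi): min(0, -16) = -16
AA (Ravi): min(17, -17, 14, 1) = -17
J (Kira): max(-16, -17) = -16
AB (Ravi): min(-4, 9) = -4
AC (Ravi): min(-13, 16) = -13
AD (Ravi): min(-11, 3) = -11
K (Kira): max(-4, -13, -11) = -4
C (Ravi): min(-16, -4) = -16
Root (Kira): max(-9, -2, -16) = -2
Kira at Root wants the highest of {A=-9, B=-2, C=-16}, so chooses B.

B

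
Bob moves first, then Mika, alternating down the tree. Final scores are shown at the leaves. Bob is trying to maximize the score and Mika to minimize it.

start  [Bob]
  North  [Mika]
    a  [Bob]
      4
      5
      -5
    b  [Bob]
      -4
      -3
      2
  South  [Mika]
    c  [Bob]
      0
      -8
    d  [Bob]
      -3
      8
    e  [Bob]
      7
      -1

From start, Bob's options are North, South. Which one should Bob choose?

North

a (Bob): max(4, 5, -5) = 5
b (Bob): max(-4, -3, 2) = 2
North (Mika): min(5, 2) = 2
c (Bob): max(0, -8) = 0
d (Bob): max(-3, 8) = 8
e (Bob): max(7, -1) = 7
South (Mika): min(0, 8, 7) = 0
start (Bob): max(2, 0) = 2
Bob at start wants the highest of {North=2, South=0}, so chooses North.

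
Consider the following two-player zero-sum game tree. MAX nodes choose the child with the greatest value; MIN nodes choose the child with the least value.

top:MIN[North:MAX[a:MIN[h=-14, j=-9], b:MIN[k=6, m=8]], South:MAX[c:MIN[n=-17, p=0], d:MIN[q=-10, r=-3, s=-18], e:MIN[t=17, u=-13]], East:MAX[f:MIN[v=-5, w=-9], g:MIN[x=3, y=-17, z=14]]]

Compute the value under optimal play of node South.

-13

c (MIN): min(-17, 0) = -17
d (MIN): min(-10, -3, -18) = -18
e (MIN): min(17, -13) = -13
South (MAX): max(-17, -18, -13) = -13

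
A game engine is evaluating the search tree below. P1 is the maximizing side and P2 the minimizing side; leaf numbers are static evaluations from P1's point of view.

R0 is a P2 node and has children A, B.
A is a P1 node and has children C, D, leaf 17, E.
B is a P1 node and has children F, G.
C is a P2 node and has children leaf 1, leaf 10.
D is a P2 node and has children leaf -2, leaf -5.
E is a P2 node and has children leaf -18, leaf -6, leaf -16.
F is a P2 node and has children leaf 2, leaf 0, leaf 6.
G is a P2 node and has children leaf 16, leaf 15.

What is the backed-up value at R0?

C (P2): min(1, 10) = 1
D (P2): min(-2, -5) = -5
E (P2): min(-18, -6, -16) = -18
A (P1): max(1, -5, 17, -18) = 17
F (P2): min(2, 0, 6) = 0
G (P2): min(16, 15) = 15
B (P1): max(0, 15) = 15
R0 (P2): min(17, 15) = 15

15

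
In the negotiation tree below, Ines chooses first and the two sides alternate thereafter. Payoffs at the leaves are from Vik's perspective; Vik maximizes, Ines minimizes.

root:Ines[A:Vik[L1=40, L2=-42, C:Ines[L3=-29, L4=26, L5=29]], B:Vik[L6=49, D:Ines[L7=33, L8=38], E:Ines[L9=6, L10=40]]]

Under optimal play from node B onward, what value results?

49

D (Ines): min(33, 38) = 33
E (Ines): min(6, 40) = 6
B (Vik): max(49, 33, 6) = 49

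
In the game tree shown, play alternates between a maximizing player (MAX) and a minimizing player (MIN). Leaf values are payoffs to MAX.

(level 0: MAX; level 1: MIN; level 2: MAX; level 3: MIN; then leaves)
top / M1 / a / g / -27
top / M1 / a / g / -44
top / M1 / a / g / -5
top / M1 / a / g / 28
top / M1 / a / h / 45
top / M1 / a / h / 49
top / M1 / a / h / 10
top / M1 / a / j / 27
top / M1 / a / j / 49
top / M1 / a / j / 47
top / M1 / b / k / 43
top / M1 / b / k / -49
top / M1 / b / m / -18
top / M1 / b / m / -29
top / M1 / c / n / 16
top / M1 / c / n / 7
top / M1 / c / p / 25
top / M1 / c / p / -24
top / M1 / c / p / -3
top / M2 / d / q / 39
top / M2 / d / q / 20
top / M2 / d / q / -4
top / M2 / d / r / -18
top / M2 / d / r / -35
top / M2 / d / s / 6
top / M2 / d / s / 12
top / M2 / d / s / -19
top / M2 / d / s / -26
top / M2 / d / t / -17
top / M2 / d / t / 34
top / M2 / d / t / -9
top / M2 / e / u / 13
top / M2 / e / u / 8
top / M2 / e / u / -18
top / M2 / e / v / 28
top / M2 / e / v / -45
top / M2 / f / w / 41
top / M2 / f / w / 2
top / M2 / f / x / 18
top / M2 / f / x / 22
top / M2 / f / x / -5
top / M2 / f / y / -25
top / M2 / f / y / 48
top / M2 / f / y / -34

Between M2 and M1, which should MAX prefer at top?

q (MIN): min(39, 20, -4) = -4
r (MIN): min(-18, -35) = -35
s (MIN): min(6, 12, -19, -26) = -26
t (MIN): min(-17, 34, -9) = -17
d (MAX): max(-4, -35, -26, -17) = -4
u (MIN): min(13, 8, -18) = -18
v (MIN): min(28, -45) = -45
e (MAX): max(-18, -45) = -18
w (MIN): min(41, 2) = 2
x (MIN): min(18, 22, -5) = -5
y (MIN): min(-25, 48, -34) = -34
f (MAX): max(2, -5, -34) = 2
M2 (MIN): min(-4, -18, 2) = -18
g (MIN): min(-27, -44, -5, 28) = -44
h (MIN): min(45, 49, 10) = 10
j (MIN): min(27, 49, 47) = 27
a (MAX): max(-44, 10, 27) = 27
k (MIN): min(43, -49) = -49
m (MIN): min(-18, -29) = -29
b (MAX): max(-49, -29) = -29
n (MIN): min(16, 7) = 7
p (MIN): min(25, -24, -3) = -24
c (MAX): max(7, -24) = 7
M1 (MIN): min(27, -29, 7) = -29
MAX prefers the higher value; M2=-18, M1=-29. M2 is better since -18 > -29.

M2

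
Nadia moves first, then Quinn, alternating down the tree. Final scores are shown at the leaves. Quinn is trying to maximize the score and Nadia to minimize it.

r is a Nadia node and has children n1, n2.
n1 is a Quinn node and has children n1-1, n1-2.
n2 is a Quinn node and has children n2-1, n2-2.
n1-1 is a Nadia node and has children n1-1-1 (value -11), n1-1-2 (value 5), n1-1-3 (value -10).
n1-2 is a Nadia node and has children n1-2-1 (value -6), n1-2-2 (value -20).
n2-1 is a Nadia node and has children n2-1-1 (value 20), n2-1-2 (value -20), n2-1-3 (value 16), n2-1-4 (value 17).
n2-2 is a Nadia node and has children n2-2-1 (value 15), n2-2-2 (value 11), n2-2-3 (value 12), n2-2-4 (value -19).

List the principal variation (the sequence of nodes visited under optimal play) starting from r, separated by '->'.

r -> n2 -> n2-2 -> n2-2-4

n1-1 (Nadia): min(-11, 5, -10) = -11
n1-2 (Nadia): min(-6, -20) = -20
n1 (Quinn): max(-11, -20) = -11
n2-1 (Nadia): min(20, -20, 16, 17) = -20
n2-2 (Nadia): min(15, 11, 12, -19) = -19
n2 (Quinn): max(-20, -19) = -19
r (Nadia): min(-11, -19) = -19
At r, Nadia picks n2 (lowest: -19).
At n2, Quinn picks n2-2 (highest: -19).
At n2-2, Nadia picks n2-2-4 (lowest: -19).
Terminal value -19.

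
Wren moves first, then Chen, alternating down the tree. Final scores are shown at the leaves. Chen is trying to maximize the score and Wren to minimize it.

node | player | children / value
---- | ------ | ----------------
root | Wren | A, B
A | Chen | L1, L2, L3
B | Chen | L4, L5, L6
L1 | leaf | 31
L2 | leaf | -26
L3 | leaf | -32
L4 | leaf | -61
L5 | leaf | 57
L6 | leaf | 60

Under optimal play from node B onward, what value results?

B (Chen): max(-61, 57, 60) = 60

60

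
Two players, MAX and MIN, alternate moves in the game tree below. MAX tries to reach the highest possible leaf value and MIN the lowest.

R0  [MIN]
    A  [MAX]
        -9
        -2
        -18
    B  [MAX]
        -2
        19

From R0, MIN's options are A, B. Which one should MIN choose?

A

A (MAX): max(-9, -2, -18) = -2
B (MAX): max(-2, 19) = 19
R0 (MIN): min(-2, 19) = -2
MIN at R0 wants the lowest of {A=-2, B=19}, so chooses A.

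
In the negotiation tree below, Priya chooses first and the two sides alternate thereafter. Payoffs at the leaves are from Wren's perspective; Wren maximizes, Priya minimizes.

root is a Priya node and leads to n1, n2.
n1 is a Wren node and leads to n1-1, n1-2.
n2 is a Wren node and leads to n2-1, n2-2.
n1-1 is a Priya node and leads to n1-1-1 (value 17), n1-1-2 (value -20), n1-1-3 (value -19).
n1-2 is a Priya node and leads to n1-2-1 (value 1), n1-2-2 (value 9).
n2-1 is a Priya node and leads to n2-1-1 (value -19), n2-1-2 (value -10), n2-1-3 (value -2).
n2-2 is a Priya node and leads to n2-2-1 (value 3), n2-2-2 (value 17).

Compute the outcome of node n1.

1

n1-1 (Priya): min(17, -20, -19) = -20
n1-2 (Priya): min(1, 9) = 1
n1 (Wren): max(-20, 1) = 1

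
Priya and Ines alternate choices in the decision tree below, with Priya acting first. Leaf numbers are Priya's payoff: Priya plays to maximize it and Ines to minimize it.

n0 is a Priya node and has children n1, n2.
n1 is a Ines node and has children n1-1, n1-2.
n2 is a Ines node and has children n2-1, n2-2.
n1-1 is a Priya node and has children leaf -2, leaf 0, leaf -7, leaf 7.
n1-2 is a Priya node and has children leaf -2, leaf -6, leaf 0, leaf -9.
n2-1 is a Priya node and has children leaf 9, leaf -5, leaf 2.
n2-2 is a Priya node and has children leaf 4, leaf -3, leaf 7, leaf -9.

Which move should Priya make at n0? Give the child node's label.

n2

n1-1 (Priya): max(-2, 0, -7, 7) = 7
n1-2 (Priya): max(-2, -6, 0, -9) = 0
n1 (Ines): min(7, 0) = 0
n2-1 (Priya): max(9, -5, 2) = 9
n2-2 (Priya): max(4, -3, 7, -9) = 7
n2 (Ines): min(9, 7) = 7
n0 (Priya): max(0, 7) = 7
Priya at n0 wants the highest of {n1=0, n2=7}, so chooses n2.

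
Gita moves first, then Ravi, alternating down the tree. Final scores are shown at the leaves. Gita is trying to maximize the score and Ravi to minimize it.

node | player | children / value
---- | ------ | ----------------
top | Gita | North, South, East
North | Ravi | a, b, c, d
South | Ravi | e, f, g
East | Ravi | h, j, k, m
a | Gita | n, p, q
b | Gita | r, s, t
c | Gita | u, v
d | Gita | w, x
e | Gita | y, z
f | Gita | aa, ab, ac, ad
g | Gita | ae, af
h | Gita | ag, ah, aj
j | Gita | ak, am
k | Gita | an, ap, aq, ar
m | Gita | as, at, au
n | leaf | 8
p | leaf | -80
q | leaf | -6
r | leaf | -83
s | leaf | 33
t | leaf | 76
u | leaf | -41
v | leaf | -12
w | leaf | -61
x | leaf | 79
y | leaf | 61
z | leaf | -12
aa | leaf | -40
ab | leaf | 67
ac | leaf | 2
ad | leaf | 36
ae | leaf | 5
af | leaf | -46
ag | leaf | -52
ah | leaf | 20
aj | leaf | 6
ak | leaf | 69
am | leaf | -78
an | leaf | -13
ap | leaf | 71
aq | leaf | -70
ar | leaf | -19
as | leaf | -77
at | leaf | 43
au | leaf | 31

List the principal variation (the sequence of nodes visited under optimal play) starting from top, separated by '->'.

top -> East -> h -> ah

a (Gita): max(8, -80, -6) = 8
b (Gita): max(-83, 33, 76) = 76
c (Gita): max(-41, -12) = -12
d (Gita): max(-61, 79) = 79
North (Ravi): min(8, 76, -12, 79) = -12
e (Gita): max(61, -12) = 61
f (Gita): max(-40, 67, 2, 36) = 67
g (Gita): max(5, -46) = 5
South (Ravi): min(61, 67, 5) = 5
h (Gita): max(-52, 20, 6) = 20
j (Gita): max(69, -78) = 69
k (Gita): max(-13, 71, -70, -19) = 71
m (Gita): max(-77, 43, 31) = 43
East (Ravi): min(20, 69, 71, 43) = 20
top (Gita): max(-12, 5, 20) = 20
At top, Gita picks East (highest: 20).
At East, Ravi picks h (lowest: 20).
At h, Gita picks ah (highest: 20).
Terminal value 20.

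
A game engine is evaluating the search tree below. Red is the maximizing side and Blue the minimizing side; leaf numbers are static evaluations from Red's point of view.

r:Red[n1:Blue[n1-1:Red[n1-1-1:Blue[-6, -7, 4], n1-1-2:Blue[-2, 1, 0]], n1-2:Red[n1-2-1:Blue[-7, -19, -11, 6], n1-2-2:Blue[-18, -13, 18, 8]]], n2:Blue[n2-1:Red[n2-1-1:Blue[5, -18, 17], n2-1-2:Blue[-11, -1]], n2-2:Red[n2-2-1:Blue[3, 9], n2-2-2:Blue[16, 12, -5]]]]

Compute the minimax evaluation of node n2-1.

-11

n2-1-1 (Blue): min(5, -18, 17) = -18
n2-1-2 (Blue): min(-11, -1) = -11
n2-1 (Red): max(-18, -11) = -11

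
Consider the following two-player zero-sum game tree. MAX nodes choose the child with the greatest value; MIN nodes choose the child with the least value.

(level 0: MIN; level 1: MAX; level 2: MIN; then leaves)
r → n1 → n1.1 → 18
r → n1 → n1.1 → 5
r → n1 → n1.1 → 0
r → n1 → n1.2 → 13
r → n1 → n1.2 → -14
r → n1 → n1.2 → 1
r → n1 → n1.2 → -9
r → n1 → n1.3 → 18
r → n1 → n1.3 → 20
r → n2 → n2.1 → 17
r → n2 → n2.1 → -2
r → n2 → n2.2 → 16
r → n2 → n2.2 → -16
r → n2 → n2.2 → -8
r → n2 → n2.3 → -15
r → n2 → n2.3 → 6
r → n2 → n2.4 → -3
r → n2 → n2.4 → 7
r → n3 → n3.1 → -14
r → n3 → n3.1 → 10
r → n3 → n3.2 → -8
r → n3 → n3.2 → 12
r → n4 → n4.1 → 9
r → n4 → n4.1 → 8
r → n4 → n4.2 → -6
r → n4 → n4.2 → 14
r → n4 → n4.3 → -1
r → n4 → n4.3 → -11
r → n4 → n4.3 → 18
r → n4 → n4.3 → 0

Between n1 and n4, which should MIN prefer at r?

n4

n1.1 (MIN): min(18, 5, 0) = 0
n1.2 (MIN): min(13, -14, 1, -9) = -14
n1.3 (MIN): min(18, 20) = 18
n1 (MAX): max(0, -14, 18) = 18
n4.1 (MIN): min(9, 8) = 8
n4.2 (MIN): min(-6, 14) = -6
n4.3 (MIN): min(-1, -11, 18, 0) = -11
n4 (MAX): max(8, -6, -11) = 8
MIN prefers the lower value; n1=18, n4=8. n4 is better since 8 < 18.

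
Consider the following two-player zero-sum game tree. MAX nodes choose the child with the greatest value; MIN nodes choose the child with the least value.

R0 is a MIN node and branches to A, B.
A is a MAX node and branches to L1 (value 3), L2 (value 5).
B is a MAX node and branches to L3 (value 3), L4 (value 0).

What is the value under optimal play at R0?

A (MAX): max(3, 5) = 5
B (MAX): max(3, 0) = 3
R0 (MIN): min(5, 3) = 3

3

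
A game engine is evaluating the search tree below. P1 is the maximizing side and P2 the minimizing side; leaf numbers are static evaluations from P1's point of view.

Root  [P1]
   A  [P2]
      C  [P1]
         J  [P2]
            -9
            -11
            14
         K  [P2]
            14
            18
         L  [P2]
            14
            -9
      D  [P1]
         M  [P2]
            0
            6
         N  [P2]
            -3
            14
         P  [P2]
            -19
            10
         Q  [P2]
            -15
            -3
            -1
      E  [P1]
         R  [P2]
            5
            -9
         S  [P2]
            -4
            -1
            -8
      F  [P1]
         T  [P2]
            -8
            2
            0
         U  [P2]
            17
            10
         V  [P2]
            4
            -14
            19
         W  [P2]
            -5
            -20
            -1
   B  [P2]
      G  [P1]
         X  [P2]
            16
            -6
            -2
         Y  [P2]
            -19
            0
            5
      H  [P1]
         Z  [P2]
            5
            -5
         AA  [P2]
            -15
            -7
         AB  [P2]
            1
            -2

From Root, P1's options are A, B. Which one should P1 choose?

B

J (P2): min(-9, -11, 14) = -11
K (P2): min(14, 18) = 14
L (P2): min(14, -9) = -9
C (P1): max(-11, 14, -9) = 14
M (P2): min(0, 6) = 0
N (P2): min(-3, 14) = -3
P (P2): min(-19, 10) = -19
Q (P2): min(-15, -3, -1) = -15
D (P1): max(0, -3, -19, -15) = 0
R (P2): min(5, -9) = -9
S (P2): min(-4, -1, -8) = -8
E (P1): max(-9, -8) = -8
T (P2): min(-8, 2, 0) = -8
U (P2): min(17, 10) = 10
V (P2): min(4, -14, 19) = -14
W (P2): min(-5, -20, -1) = -20
F (P1): max(-8, 10, -14, -20) = 10
A (P2): min(14, 0, -8, 10) = -8
X (P2): min(16, -6, -2) = -6
Y (P2): min(-19, 0, 5) = -19
G (P1): max(-6, -19) = -6
Z (P2): min(5, -5) = -5
AA (P2): min(-15, -7) = -15
AB (P2): min(1, -2) = -2
H (P1): max(-5, -15, -2) = -2
B (P2): min(-6, -2) = -6
Root (P1): max(-8, -6) = -6
P1 at Root wants the highest of {A=-8, B=-6}, so chooses B.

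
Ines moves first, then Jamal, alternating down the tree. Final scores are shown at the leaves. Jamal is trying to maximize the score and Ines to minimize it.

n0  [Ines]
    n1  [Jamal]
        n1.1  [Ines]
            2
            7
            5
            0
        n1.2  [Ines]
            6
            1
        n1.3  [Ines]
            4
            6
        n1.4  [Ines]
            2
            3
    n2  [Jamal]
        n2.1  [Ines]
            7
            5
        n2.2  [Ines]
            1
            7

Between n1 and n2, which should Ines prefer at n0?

n1.1 (Ines): min(2, 7, 5, 0) = 0
n1.2 (Ines): min(6, 1) = 1
n1.3 (Ines): min(4, 6) = 4
n1.4 (Ines): min(2, 3) = 2
n1 (Jamal): max(0, 1, 4, 2) = 4
n2.1 (Ines): min(7, 5) = 5
n2.2 (Ines): min(1, 7) = 1
n2 (Jamal): max(5, 1) = 5
Ines prefers the lower value; n1=4, n2=5. n1 is better since 4 < 5.

n1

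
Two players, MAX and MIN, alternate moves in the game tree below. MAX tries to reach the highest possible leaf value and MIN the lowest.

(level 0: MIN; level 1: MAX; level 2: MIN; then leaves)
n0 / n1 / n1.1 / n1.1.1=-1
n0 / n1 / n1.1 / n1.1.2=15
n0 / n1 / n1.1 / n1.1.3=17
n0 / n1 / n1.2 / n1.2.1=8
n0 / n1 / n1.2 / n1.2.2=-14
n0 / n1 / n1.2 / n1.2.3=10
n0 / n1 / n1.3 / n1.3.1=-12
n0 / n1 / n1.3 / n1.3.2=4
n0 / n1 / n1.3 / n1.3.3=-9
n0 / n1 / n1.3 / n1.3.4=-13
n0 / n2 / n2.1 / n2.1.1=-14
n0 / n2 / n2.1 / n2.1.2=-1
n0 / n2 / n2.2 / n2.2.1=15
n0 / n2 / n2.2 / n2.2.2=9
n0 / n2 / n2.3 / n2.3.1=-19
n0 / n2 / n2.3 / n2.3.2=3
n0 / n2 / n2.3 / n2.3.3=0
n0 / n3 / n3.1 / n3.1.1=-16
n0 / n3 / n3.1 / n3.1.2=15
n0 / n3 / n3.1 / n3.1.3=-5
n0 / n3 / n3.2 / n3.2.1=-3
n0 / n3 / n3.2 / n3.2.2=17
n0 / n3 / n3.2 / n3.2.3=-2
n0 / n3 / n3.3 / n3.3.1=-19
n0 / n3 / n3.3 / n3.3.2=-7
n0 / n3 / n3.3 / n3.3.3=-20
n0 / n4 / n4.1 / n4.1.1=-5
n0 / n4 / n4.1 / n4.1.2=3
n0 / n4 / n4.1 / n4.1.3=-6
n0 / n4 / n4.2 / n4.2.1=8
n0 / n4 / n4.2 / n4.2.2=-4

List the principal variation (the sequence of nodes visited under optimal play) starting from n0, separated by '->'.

n1.1 (MIN): min(-1, 15, 17) = -1
n1.2 (MIN): min(8, -14, 10) = -14
n1.3 (MIN): min(-12, 4, -9, -13) = -13
n1 (MAX): max(-1, -14, -13) = -1
n2.1 (MIN): min(-14, -1) = -14
n2.2 (MIN): min(15, 9) = 9
n2.3 (MIN): min(-19, 3, 0) = -19
n2 (MAX): max(-14, 9, -19) = 9
n3.1 (MIN): min(-16, 15, -5) = -16
n3.2 (MIN): min(-3, 17, -2) = -3
n3.3 (MIN): min(-19, -7, -20) = -20
n3 (MAX): max(-16, -3, -20) = -3
n4.1 (MIN): min(-5, 3, -6) = -6
n4.2 (MIN): min(8, -4) = -4
n4 (MAX): max(-6, -4) = -4
n0 (MIN): min(-1, 9, -3, -4) = -4
At n0, MIN picks n4 (lowest: -4).
At n4, MAX picks n4.2 (highest: -4).
At n4.2, MIN picks n4.2.2 (lowest: -4).
Terminal value -4.

n0 -> n4 -> n4.2 -> n4.2.2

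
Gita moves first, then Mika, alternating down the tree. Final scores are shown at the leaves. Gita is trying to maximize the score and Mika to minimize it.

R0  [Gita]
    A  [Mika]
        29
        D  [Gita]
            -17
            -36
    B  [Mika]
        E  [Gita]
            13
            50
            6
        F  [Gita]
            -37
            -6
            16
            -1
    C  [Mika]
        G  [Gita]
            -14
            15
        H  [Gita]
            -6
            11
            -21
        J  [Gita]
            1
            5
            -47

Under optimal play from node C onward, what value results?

G (Gita): max(-14, 15) = 15
H (Gita): max(-6, 11, -21) = 11
J (Gita): max(1, 5, -47) = 5
C (Mika): min(15, 11, 5) = 5

5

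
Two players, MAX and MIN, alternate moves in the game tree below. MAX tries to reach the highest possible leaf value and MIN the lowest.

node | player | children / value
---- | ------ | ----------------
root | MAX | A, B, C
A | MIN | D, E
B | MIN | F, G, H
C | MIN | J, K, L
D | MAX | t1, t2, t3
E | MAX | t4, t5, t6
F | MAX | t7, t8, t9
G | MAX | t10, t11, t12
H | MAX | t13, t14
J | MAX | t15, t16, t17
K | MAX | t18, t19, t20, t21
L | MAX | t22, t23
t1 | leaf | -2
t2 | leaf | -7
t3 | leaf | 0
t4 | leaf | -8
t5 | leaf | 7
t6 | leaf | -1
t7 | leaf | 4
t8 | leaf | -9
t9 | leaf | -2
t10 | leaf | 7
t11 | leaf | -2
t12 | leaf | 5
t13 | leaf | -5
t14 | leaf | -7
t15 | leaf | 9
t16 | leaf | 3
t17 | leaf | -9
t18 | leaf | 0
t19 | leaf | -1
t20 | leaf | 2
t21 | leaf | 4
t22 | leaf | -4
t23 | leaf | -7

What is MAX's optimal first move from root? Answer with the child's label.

D (MAX): max(-2, -7, 0) = 0
E (MAX): max(-8, 7, -1) = 7
A (MIN): min(0, 7) = 0
F (MAX): max(4, -9, -2) = 4
G (MAX): max(7, -2, 5) = 7
H (MAX): max(-5, -7) = -5
B (MIN): min(4, 7, -5) = -5
J (MAX): max(9, 3, -9) = 9
K (MAX): max(0, -1, 2, 4) = 4
L (MAX): max(-4, -7) = -4
C (MIN): min(9, 4, -4) = -4
root (MAX): max(0, -5, -4) = 0
MAX at root wants the highest of {A=0, B=-5, C=-4}, so chooses A.

A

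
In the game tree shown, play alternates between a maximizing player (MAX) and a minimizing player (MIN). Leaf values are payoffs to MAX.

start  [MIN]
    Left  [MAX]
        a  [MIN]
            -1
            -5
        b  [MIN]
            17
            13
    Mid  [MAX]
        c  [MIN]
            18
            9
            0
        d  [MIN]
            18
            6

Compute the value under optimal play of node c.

c (MIN): min(18, 9, 0) = 0

0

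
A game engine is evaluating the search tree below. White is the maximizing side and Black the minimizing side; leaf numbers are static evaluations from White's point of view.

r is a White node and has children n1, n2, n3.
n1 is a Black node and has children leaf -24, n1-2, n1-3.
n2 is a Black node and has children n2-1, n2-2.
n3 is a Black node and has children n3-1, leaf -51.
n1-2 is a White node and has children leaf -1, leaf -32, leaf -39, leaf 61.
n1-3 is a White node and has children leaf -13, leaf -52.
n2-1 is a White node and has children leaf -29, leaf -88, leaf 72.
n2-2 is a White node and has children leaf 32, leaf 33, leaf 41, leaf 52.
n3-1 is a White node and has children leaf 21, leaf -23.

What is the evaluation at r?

52

n1-2 (White): max(-1, -32, -39, 61) = 61
n1-3 (White): max(-13, -52) = -13
n1 (Black): min(-24, 61, -13) = -24
n2-1 (White): max(-29, -88, 72) = 72
n2-2 (White): max(32, 33, 41, 52) = 52
n2 (Black): min(72, 52) = 52
n3-1 (White): max(21, -23) = 21
n3 (Black): min(21, -51) = -51
r (White): max(-24, 52, -51) = 52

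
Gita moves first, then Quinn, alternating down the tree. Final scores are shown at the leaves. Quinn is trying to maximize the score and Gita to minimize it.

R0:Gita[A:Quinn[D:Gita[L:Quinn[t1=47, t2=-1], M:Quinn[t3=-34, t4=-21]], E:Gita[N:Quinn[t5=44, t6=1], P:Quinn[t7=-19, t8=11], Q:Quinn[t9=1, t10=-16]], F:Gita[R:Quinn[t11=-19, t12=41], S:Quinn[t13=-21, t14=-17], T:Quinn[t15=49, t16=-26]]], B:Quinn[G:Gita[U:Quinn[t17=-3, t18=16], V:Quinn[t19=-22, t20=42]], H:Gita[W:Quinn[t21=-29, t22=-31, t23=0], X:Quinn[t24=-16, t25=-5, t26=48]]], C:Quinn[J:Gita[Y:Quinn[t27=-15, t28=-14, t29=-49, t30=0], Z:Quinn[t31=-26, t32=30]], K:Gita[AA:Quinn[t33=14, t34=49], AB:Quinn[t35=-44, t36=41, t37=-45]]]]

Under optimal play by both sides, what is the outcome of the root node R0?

L (Quinn): max(47, -1) = 47
M (Quinn): max(-34, -21) = -21
D (Gita): min(47, -21) = -21
N (Quinn): max(44, 1) = 44
P (Quinn): max(-19, 11) = 11
Q (Quinn): max(1, -16) = 1
E (Gita): min(44, 11, 1) = 1
R (Quinn): max(-19, 41) = 41
S (Quinn): max(-21, -17) = -17
T (Quinn): max(49, -26) = 49
F (Gita): min(41, -17, 49) = -17
A (Quinn): max(-21, 1, -17) = 1
U (Quinn): max(-3, 16) = 16
V (Quinn): max(-22, 42) = 42
G (Gita): min(16, 42) = 16
W (Quinn): max(-29, -31, 0) = 0
X (Quinn): max(-16, -5, 48) = 48
H (Gita): min(0, 48) = 0
B (Quinn): max(16, 0) = 16
Y (Quinn): max(-15, -14, -49, 0) = 0
Z (Quinn): max(-26, 30) = 30
J (Gita): min(0, 30) = 0
AA (Quinn): max(14, 49) = 49
AB (Quinn): max(-44, 41, -45) = 41
K (Gita): min(49, 41) = 41
C (Quinn): max(0, 41) = 41
R0 (Gita): min(1, 16, 41) = 1

1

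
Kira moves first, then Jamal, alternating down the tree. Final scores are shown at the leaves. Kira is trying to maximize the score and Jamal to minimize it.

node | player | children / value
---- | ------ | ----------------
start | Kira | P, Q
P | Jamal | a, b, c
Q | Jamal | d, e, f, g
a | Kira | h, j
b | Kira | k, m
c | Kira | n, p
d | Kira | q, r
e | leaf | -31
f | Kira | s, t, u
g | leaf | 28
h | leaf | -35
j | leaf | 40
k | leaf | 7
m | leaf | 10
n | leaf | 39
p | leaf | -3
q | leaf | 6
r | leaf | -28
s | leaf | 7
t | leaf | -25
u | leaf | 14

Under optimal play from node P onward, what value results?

10

a (Kira): max(-35, 40) = 40
b (Kira): max(7, 10) = 10
c (Kira): max(39, -3) = 39
P (Jamal): min(40, 10, 39) = 10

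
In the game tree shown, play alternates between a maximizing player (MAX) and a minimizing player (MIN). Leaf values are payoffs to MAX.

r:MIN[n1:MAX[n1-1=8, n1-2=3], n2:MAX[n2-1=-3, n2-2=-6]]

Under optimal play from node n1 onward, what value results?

8

n1 (MAX): max(8, 3) = 8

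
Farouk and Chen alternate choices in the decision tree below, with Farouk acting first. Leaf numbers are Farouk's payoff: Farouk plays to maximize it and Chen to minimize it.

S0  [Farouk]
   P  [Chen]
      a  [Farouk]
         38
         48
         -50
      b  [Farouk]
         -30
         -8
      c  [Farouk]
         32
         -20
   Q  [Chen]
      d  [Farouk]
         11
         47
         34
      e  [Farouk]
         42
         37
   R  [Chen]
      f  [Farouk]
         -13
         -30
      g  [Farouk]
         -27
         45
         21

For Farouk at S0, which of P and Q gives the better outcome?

Q

a (Farouk): max(38, 48, -50) = 48
b (Farouk): max(-30, -8) = -8
c (Farouk): max(32, -20) = 32
P (Chen): min(48, -8, 32) = -8
d (Farouk): max(11, 47, 34) = 47
e (Farouk): max(42, 37) = 42
Q (Chen): min(47, 42) = 42
Farouk prefers the higher value; P=-8, Q=42. Q is better since 42 > -8.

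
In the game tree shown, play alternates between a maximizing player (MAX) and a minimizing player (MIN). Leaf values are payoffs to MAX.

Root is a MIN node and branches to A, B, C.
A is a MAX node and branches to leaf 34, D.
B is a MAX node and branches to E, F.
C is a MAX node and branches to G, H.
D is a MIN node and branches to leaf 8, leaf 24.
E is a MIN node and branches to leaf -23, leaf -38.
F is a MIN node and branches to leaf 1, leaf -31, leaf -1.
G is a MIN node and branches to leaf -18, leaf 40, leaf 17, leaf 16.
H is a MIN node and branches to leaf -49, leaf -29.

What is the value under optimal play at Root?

-31

D (MIN): min(8, 24) = 8
A (MAX): max(34, 8) = 34
E (MIN): min(-23, -38) = -38
F (MIN): min(1, -31, -1) = -31
B (MAX): max(-38, -31) = -31
G (MIN): min(-18, 40, 17, 16) = -18
H (MIN): min(-49, -29) = -49
C (MAX): max(-18, -49) = -18
Root (MIN): min(34, -31, -18) = -31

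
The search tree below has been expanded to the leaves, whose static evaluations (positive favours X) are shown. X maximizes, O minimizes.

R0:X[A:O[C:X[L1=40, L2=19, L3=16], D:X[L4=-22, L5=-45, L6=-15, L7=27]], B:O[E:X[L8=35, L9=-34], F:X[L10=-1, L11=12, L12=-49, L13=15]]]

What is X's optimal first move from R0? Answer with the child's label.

C (X): max(40, 19, 16) = 40
D (X): max(-22, -45, -15, 27) = 27
A (O): min(40, 27) = 27
E (X): max(35, -34) = 35
F (X): max(-1, 12, -49, 15) = 15
B (O): min(35, 15) = 15
R0 (X): max(27, 15) = 27
X at R0 wants the highest of {A=27, B=15}, so chooses A.

A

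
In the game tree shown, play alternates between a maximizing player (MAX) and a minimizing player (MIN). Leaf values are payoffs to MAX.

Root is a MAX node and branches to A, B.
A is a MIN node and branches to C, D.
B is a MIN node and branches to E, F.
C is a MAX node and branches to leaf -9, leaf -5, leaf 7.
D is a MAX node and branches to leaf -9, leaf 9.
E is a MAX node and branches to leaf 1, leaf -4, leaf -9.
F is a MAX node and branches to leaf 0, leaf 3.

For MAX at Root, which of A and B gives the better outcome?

C (MAX): max(-9, -5, 7) = 7
D (MAX): max(-9, 9) = 9
A (MIN): min(7, 9) = 7
E (MAX): max(1, -4, -9) = 1
F (MAX): max(0, 3) = 3
B (MIN): min(1, 3) = 1
MAX prefers the higher value; A=7, B=1. A is better since 7 > 1.

A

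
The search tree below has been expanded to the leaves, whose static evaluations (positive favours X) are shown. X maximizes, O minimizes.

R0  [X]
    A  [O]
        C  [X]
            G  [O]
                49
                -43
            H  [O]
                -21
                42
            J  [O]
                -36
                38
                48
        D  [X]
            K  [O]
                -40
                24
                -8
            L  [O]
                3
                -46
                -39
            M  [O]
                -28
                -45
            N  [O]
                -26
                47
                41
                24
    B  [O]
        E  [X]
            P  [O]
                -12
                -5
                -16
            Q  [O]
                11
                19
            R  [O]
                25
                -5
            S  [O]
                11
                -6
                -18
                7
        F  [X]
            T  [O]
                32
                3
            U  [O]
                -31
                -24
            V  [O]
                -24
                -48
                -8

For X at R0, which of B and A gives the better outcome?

P (O): min(-12, -5, -16) = -16
Q (O): min(11, 19) = 11
R (O): min(25, -5) = -5
S (O): min(11, -6, -18, 7) = -18
E (X): max(-16, 11, -5, -18) = 11
T (O): min(32, 3) = 3
U (O): min(-31, -24) = -31
V (O): min(-24, -48, -8) = -48
F (X): max(3, -31, -48) = 3
B (O): min(11, 3) = 3
G (O): min(49, -43) = -43
H (O): min(-21, 42) = -21
J (O): min(-36, 38, 48) = -36
C (X): max(-43, -21, -36) = -21
K (O): min(-40, 24, -8) = -40
L (O): min(3, -46, -39) = -46
M (O): min(-28, -45) = -45
N (O): min(-26, 47, 41, 24) = -26
D (X): max(-40, -46, -45, -26) = -26
A (O): min(-21, -26) = -26
X prefers the higher value; B=3, A=-26. B is better since 3 > -26.

B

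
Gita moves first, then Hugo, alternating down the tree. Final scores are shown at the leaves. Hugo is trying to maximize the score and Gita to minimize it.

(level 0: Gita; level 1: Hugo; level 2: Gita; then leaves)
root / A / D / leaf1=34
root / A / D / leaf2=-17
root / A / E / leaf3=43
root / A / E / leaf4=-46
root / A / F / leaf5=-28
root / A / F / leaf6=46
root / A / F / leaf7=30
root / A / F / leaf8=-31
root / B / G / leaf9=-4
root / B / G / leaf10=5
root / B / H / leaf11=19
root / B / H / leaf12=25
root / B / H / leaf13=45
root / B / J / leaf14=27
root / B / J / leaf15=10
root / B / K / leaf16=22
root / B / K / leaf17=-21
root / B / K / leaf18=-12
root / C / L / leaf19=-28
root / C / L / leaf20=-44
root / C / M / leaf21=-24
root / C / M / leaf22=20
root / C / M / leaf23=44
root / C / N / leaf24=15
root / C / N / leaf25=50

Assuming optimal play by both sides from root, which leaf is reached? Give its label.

leaf2

D (Gita): min(34, -17) = -17
E (Gita): min(43, -46) = -46
F (Gita): min(-28, 46, 30, -31) = -31
A (Hugo): max(-17, -46, -31) = -17
G (Gita): min(-4, 5) = -4
H (Gita): min(19, 25, 45) = 19
J (Gita): min(27, 10) = 10
K (Gita): min(22, -21, -12) = -21
B (Hugo): max(-4, 19, 10, -21) = 19
L (Gita): min(-28, -44) = -44
M (Gita): min(-24, 20, 44) = -24
N (Gita): min(15, 50) = 15
C (Hugo): max(-44, -24, 15) = 15
root (Gita): min(-17, 19, 15) = -17
At root, Gita picks A (lowest: -17).
At A, Hugo picks D (highest: -17).
At D, Gita picks leaf2 (lowest: -17).
Terminal value -17.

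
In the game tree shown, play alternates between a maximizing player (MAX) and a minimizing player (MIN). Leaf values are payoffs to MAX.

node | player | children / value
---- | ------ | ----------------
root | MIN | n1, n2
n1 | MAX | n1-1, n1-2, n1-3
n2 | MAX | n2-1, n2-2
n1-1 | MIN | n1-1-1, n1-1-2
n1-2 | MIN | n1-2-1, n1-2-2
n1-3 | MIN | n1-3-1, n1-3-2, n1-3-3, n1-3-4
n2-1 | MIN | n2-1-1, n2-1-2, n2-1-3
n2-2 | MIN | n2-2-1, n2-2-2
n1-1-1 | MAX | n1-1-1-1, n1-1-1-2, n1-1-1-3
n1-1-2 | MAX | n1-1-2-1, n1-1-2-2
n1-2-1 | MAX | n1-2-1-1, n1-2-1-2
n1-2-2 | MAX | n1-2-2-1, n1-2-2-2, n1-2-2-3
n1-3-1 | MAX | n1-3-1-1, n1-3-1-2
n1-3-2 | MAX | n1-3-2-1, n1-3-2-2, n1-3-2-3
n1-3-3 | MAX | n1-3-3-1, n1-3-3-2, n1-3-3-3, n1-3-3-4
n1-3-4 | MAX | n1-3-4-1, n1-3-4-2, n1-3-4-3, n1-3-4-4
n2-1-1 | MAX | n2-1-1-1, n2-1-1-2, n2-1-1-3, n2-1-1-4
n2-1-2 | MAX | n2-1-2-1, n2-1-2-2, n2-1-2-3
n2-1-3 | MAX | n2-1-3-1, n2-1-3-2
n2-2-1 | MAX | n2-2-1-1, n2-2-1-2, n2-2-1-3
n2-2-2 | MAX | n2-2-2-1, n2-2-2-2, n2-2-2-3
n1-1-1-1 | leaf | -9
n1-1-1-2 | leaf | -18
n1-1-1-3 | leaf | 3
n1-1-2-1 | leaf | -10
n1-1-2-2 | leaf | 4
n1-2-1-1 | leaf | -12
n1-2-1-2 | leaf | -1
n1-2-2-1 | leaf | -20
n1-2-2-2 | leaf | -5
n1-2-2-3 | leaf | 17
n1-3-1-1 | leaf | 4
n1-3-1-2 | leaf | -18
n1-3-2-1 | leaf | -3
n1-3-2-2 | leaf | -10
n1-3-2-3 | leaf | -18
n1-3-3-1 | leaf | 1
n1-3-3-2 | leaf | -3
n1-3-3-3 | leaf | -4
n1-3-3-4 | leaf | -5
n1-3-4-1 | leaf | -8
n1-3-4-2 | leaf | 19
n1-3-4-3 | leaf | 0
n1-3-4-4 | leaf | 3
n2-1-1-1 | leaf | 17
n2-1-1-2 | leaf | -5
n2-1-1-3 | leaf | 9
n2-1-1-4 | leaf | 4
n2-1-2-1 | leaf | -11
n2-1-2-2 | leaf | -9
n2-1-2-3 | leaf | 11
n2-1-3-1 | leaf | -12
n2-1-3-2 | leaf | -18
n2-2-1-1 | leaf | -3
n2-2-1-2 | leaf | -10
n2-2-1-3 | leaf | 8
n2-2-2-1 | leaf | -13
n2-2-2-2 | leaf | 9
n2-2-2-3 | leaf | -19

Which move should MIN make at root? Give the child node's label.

n1-1-1 (MAX): max(-9, -18, 3) = 3
n1-1-2 (MAX): max(-10, 4) = 4
n1-1 (MIN): min(3, 4) = 3
n1-2-1 (MAX): max(-12, -1) = -1
n1-2-2 (MAX): max(-20, -5, 17) = 17
n1-2 (MIN): min(-1, 17) = -1
n1-3-1 (MAX): max(4, -18) = 4
n1-3-2 (MAX): max(-3, -10, -18) = -3
n1-3-3 (MAX): max(1, -3, -4, -5) = 1
n1-3-4 (MAX): max(-8, 19, 0, 3) = 19
n1-3 (MIN): min(4, -3, 1, 19) = -3
n1 (MAX): max(3, -1, -3) = 3
n2-1-1 (MAX): max(17, -5, 9, 4) = 17
n2-1-2 (MAX): max(-11, -9, 11) = 11
n2-1-3 (MAX): max(-12, -18) = -12
n2-1 (MIN): min(17, 11, -12) = -12
n2-2-1 (MAX): max(-3, -10, 8) = 8
n2-2-2 (MAX): max(-13, 9, -19) = 9
n2-2 (MIN): min(8, 9) = 8
n2 (MAX): max(-12, 8) = 8
root (MIN): min(3, 8) = 3
MIN at root wants the lowest of {n1=3, n2=8}, so chooses n1.

n1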